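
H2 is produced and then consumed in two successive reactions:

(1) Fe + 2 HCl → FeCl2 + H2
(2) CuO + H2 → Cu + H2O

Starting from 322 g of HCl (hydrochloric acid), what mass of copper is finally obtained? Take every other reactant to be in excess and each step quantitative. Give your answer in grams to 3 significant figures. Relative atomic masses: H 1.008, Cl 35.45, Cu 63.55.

281 g

M(HCl) = 1.008 + 35.45 = 36.458 g/mol.
M(Cu) = 63.55 g/mol.
n(HCl) = 322.0 / 36.458 = 8.832 mol.
Step 1 gives a 2:1 ratio of HCl to H2, so n(H2) = 4.416 mol.
In step 2 the H2:Cu ratio is 1:1, so n(Cu) = 4.416 mol.
Mass of Cu = 4.416 × 63.55 = 280.6 g.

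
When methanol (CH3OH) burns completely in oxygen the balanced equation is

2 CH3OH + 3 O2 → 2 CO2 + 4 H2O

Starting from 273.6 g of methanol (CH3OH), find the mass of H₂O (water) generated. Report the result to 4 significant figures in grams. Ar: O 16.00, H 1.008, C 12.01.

307.7 g

M(CH3OH) = 12.01 + 4(1.008) + 16.00 = 32.042 g/mol.
M(H2O) = 2(1.008) + 16.00 = 18.016 g/mol.
n(CH3OH) = 273.60 g / 32.042 g/mol = 8.5388 mol.
From the equation the CH3OH:H2O mole ratio is 2:4, so n(H2O) = 8.5388 × 4/2 = 17.078 mol.
Mass of H2O = 17.078 mol × 18.016 g/mol = 307.67 g.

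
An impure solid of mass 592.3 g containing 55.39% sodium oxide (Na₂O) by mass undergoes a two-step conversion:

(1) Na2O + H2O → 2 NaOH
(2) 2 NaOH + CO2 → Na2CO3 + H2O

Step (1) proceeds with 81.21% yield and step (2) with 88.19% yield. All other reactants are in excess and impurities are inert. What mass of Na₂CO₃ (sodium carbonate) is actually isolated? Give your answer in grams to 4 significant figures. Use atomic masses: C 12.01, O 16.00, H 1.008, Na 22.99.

Pure Na2O = 592.3 × 0.5539 = 328.07 g.
M(Na2O) = 2(22.99) + 16.00 = 61.98 g/mol.
M(Na2CO3) = 2(22.99) + 12.01 + 3(16.00) = 105.99 g/mol.
n(Na2O) = 328.07 / 61.98 = 5.2932 mol.
Step 1 (Na2O:NaOH = 1:2): theoretical n(NaOH) = 10.586 mol; at 81.21% yield, n(NaOH) = 8.5973 mol.
Step 2 (NaOH:Na2CO3 = 2:1): theoretical n(Na2CO3) = 4.2986 mol, so theoretical mass = 4.2986 × 105.99 = 455.61 g.
At 88.19% yield, actual mass of Na2CO3 = 455.61 × 0.8819 = 401.80 g.

401.8 g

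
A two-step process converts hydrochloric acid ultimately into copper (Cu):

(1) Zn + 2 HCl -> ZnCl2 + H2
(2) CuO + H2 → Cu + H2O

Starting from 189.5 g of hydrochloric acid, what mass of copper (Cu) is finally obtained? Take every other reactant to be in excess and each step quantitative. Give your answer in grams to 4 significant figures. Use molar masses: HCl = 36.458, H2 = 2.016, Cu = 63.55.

165.2 g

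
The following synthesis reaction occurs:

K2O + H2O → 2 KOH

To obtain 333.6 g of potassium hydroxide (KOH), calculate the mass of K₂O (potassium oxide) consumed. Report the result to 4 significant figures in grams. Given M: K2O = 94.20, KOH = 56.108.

n(KOH) = 333.60 g / 56.108 g/mol = 5.9457 mol.
From the equation the KOH:K2O mole ratio is 2:1, so n(K2O) = 5.9457 × 1/2 = 2.9728 mol.
Mass of K2O = 2.9728 mol × 94.20 g/mol = 280.04 g.

280.0 g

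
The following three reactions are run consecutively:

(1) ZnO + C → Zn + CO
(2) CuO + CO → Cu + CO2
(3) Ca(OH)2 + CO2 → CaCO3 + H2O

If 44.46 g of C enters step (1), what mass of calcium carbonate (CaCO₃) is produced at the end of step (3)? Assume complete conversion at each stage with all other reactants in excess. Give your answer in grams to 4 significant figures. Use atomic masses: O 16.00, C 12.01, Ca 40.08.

370.5 g

M(C) = 12.01 g/mol.
M(CaCO3) = 40.08 + 12.01 + 3(16.00) = 100.09 g/mol.
n(C) = 44.46 / 12.01 = 3.7019 mol.
Reaction (1): C→CO ratio 1:1 ⇒ n(CO) = 3.7019 mol.
Reaction (2): CO→CO2 ratio 1:1 ⇒ n(CO2) = 3.7019 mol.
Reaction (3): CO2→CaCO3 ratio 1:1 ⇒ n(CaCO3) = 3.7019 mol.
Mass of CaCO3 = 3.7019 × 100.09 = 370.52 g.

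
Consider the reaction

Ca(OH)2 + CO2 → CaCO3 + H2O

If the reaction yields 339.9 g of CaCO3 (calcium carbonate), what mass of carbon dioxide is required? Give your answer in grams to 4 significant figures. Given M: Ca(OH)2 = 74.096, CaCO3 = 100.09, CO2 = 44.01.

149.5 g

n(CaCO3) = 339.90 g / 100.09 g/mol = 3.3959 mol.
From the equation the CaCO3:CO2 mole ratio is 1:1, so n(CO2) = 3.3959 × 1/1 = 3.3959 mol.
Mass of CO2 = 3.3959 mol × 44.01 g/mol = 149.46 g.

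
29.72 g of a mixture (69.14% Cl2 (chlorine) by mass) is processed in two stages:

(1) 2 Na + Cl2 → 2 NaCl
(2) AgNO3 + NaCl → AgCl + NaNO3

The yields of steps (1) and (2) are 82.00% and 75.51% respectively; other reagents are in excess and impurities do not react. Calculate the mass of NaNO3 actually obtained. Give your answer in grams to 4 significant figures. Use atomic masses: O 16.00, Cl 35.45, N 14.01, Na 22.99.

Pure Cl2 = 29.72 × 0.6914 = 20.548 g.
M(Cl2) = 2(35.45) = 70.90 g/mol.
M(NaNO3) = 22.99 + 14.01 + 3(16.00) = 85.00 g/mol.
n(Cl2) = 20.548 / 70.90 = 0.28982 mol.
Step 1 (Cl2:NaCl = 1:2): theoretical n(NaCl) = 0.57964 mol; at 82.00% yield, n(NaCl) = 0.47531 mol.
Step 2 (NaCl:NaNO3 = 1:1): theoretical n(NaNO3) = 0.47531 mol, so theoretical mass = 0.47531 × 85.00 = 40.401 g.
At 75.51% yield, actual mass of NaNO3 = 40.401 × 0.7551 = 30.507 g.

30.51 g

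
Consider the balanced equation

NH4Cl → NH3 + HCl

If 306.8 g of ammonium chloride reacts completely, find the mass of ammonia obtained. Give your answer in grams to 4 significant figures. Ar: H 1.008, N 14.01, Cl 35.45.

M(NH4Cl) = 14.01 + 4(1.008) + 35.45 = 53.492 g/mol.
M(NH3) = 14.01 + 3(1.008) = 17.034 g/mol.
n(NH4Cl) = 306.80 g / 53.492 g/mol = 5.7354 mol.
From the equation the NH4Cl:NH3 mole ratio is 1:1, so n(NH3) = 5.7354 × 1/1 = 5.7354 mol.
Mass of NH3 = 5.7354 mol × 17.034 g/mol = 97.697 g.

97.70 g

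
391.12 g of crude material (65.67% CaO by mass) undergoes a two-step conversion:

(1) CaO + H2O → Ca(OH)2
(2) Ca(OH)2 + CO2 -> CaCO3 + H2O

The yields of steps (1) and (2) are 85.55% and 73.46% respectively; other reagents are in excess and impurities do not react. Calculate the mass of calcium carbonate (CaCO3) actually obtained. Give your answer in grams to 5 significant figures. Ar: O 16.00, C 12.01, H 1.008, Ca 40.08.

288.09 g

Pure CaO = 391.12 × 0.6567 = 256.849 g.
M(CaO) = 40.08 + 16.00 = 56.08 g/mol.
M(CaCO3) = 40.08 + 12.01 + 3(16.00) = 100.09 g/mol.
n(CaO) = 256.849 / 56.08 = 4.58004 mol.
Step 1 (CaO:Ca(OH)2 = 1:1): theoretical n(Ca(OH)2) = 4.58004 mol; at 85.55% yield, n(Ca(OH)2) = 3.91822 mol.
Step 2 (Ca(OH)2:CaCO3 = 1:1): theoretical n(CaCO3) = 3.91822 mol, so theoretical mass = 3.91822 × 100.09 = 392.175 g.
At 73.46% yield, actual mass of CaCO3 = 392.175 × 0.7346 = 288.092 g.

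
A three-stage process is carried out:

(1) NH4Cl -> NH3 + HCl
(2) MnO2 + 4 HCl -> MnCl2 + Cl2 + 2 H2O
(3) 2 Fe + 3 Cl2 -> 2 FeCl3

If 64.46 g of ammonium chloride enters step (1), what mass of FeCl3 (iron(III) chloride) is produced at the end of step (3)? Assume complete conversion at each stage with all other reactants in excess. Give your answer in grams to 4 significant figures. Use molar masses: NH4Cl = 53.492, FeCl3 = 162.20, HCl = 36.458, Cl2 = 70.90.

n(NH4Cl) = 64.46 / 53.492 = 1.2050 mol.
Reaction (1): NH4Cl→HCl ratio 1:1 ⇒ n(HCl) = 1.2050 mol.
Reaction (2): HCl→Cl2 ratio 4:1 ⇒ n(Cl2) = 0.30126 mol.
Reaction (3): Cl2→FeCl3 ratio 3:2 ⇒ n(FeCl3) = 0.20084 mol.
Mass of FeCl3 = 0.20084 × 162.20 = 32.576 g.

32.58 g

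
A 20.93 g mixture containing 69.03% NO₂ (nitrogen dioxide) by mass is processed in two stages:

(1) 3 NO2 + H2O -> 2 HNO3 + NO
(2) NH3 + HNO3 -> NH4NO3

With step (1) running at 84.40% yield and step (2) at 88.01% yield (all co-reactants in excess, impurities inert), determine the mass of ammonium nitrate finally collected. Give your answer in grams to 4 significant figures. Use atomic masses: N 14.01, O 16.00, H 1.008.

12.45 g

Pure NO2 = 20.93 × 0.6903 = 14.448 g.
M(NO2) = 14.01 + 2(16.00) = 46.01 g/mol.
M(NH4NO3) = 2(14.01) + 4(1.008) + 3(16.00) = 80.052 g/mol.
n(NO2) = 14.448 / 46.01 = 0.31402 mol.
Step 1 (NO2:HNO3 = 3:2): theoretical n(HNO3) = 0.20935 mol; at 84.40% yield, n(HNO3) = 0.17669 mol.
Step 2 (HNO3:NH4NO3 = 1:1): theoretical n(NH4NO3) = 0.17669 mol, so theoretical mass = 0.17669 × 80.052 = 14.144 g.
At 88.01% yield, actual mass of NH4NO3 = 14.144 × 0.8801 = 12.448 g.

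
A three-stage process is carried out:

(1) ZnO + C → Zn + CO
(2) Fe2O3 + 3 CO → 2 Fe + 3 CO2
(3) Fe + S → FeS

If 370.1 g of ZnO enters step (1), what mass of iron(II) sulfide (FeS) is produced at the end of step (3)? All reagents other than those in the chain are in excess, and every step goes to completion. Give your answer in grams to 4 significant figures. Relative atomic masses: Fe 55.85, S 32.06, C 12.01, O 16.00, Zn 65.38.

M(ZnO) = 65.38 + 16.00 = 81.38 g/mol.
M(FeS) = 55.85 + 32.06 = 87.91 g/mol.
n(ZnO) = 370.1 / 81.38 = 4.5478 mol.
Reaction (1): ZnO→CO ratio 1:1 ⇒ n(CO) = 4.5478 mol.
Reaction (2): CO→Fe ratio 3:2 ⇒ n(Fe) = 3.0319 mol.
Reaction (3): Fe→FeS ratio 1:1 ⇒ n(FeS) = 3.0319 mol.
Mass of FeS = 3.0319 × 87.91 = 266.53 g.

266.5 g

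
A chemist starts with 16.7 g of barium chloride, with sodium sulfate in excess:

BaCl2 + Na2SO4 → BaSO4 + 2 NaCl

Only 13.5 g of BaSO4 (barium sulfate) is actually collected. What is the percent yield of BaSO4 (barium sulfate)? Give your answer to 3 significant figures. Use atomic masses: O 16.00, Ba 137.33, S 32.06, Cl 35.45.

72.1 %

M(BaCl2) = 137.33 + 2(35.45) = 208.23 g/mol.
M(BaSO4) = 137.33 + 32.06 + 4(16.00) = 233.39 g/mol.
n(BaCl2) = 16.70 g / 208.23 g/mol = 0.08020 mol.
From the equation the BaCl2:BaSO4 mole ratio is 1:1, so n(BaSO4) = 0.08020 × 1/1 = 0.08020 mol.
Mass of BaSO4 = 0.08020 mol × 233.39 g/mol = 18.72 g.
This is the theoretical yield. Percent yield = 13.5 g / 18.72 g × 100% = 72.12%.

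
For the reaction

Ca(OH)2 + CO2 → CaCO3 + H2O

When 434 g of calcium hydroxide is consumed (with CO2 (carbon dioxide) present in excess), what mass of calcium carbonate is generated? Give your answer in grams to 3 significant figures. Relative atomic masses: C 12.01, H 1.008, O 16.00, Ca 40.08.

586 g

M(Ca(OH)2) = 40.08 + 2(16.00) + 2(1.008) = 74.096 g/mol.
M(CaCO3) = 40.08 + 12.01 + 3(16.00) = 100.09 g/mol.
n(Ca(OH)2) = 434.0 g / 74.096 g/mol = 5.857 mol.
From the equation the Ca(OH)2:CaCO3 mole ratio is 1:1, so n(CaCO3) = 5.857 × 1/1 = 5.857 mol.
Mass of CaCO3 = 5.857 mol × 100.09 g/mol = 586.3 g.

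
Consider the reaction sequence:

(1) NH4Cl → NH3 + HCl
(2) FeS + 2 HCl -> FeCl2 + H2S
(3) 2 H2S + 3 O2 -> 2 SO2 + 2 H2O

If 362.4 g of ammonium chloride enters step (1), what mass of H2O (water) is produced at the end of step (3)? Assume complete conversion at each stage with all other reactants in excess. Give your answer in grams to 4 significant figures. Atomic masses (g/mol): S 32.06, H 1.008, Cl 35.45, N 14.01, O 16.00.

M(NH4Cl) = 14.01 + 4(1.008) + 35.45 = 53.492 g/mol.
M(H2O) = 2(1.008) + 16.00 = 18.016 g/mol.
n(NH4Cl) = 362.4 / 53.492 = 6.7748 mol.
Reaction (1): NH4Cl→HCl ratio 1:1 ⇒ n(HCl) = 6.7748 mol.
Reaction (2): HCl→H2S ratio 2:1 ⇒ n(H2S) = 3.3874 mol.
Reaction (3): H2S→H2O ratio 2:2 ⇒ n(H2O) = 3.3874 mol.
Mass of H2O = 3.3874 × 18.016 = 61.028 g.

61.03 g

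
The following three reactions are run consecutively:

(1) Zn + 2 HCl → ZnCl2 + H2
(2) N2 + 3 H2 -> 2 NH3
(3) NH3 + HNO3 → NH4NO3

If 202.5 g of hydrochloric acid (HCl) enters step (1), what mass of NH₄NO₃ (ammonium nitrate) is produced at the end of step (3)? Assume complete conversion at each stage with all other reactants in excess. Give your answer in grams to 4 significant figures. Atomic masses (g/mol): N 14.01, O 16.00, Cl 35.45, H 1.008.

148.2 g

M(HCl) = 1.008 + 35.45 = 36.458 g/mol.
M(NH4NO3) = 2(14.01) + 4(1.008) + 3(16.00) = 80.052 g/mol.
n(HCl) = 202.5 / 36.458 = 5.5543 mol.
Reaction (1): HCl→H2 ratio 2:1 ⇒ n(H2) = 2.7772 mol.
Reaction (2): H2→NH3 ratio 3:2 ⇒ n(NH3) = 1.8514 mol.
Reaction (3): NH3→NH4NO3 ratio 1:1 ⇒ n(NH4NO3) = 1.8514 mol.
Mass of NH4NO3 = 1.8514 × 80.052 = 148.21 g.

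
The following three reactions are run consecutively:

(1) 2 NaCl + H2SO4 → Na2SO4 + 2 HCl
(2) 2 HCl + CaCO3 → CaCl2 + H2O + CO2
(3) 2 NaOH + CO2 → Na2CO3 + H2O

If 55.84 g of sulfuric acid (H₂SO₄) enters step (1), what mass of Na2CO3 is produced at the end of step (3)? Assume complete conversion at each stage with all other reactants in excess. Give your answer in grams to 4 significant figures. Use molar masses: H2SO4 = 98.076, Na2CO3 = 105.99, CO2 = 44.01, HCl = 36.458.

60.35 g

n(H2SO4) = 55.84 / 98.076 = 0.56935 mol.
Reaction (1): H2SO4→HCl ratio 1:2 ⇒ n(HCl) = 1.1387 mol.
Reaction (2): HCl→CO2 ratio 2:1 ⇒ n(CO2) = 0.56935 mol.
Reaction (3): CO2→Na2CO3 ratio 1:1 ⇒ n(Na2CO3) = 0.56935 mol.
Mass of Na2CO3 = 0.56935 × 105.99 = 60.346 g.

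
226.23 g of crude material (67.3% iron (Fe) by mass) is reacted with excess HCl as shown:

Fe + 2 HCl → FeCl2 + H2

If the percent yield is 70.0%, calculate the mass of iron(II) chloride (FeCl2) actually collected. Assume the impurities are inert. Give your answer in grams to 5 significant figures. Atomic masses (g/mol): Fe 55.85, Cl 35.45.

241.87 g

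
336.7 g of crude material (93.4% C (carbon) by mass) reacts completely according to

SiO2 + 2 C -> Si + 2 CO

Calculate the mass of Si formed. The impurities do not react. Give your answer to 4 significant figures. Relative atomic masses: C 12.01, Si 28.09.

367.8 g

Mass of pure C = 336.7 g × 0.934 = 314.48 g.
M(C) = 12.01 g/mol.
M(Si) = 28.09 g/mol.
n(C) = 314.48 g / 12.01 g/mol = 26.185 mol.
From the equation the C:Si mole ratio is 2:1, so n(Si) = 26.185 × 1/2 = 13.092 mol.
Mass of Si = 13.092 mol × 28.09 g/mol = 367.76 g.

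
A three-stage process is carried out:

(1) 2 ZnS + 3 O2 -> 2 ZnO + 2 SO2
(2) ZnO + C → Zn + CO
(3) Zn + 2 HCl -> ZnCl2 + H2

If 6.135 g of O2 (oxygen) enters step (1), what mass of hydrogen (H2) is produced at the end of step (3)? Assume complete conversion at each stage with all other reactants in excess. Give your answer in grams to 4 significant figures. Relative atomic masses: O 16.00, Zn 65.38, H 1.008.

M(O2) = 2(16.00) = 32.00 g/mol.
M(H2) = 2(1.008) = 2.016 g/mol.
n(O2) = 6.135 / 32.00 = 0.19172 mol.
Reaction (1): O2→ZnO ratio 3:2 ⇒ n(ZnO) = 0.12781 mol.
Reaction (2): ZnO→Zn ratio 1:1 ⇒ n(Zn) = 0.12781 mol.
Reaction (3): Zn→H2 ratio 1:1 ⇒ n(H2) = 0.12781 mol.
Mass of H2 = 0.12781 × 2.016 = 0.25767 g.

0.2577 g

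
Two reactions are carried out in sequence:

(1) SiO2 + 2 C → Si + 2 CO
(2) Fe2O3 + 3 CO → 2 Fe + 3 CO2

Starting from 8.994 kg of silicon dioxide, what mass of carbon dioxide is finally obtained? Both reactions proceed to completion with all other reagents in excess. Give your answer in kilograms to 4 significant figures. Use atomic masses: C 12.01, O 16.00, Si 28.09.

M(SiO2) = 28.09 + 2(16.00) = 60.09 g/mol.
M(CO2) = 12.01 + 2(16.00) = 44.01 g/mol.
8.994 kg = 8994.0 g.
n(SiO2) = 8994.0 / 60.09 = 149.68 mol.
Step 1 gives a 1:2 ratio of SiO2 to CO, so n(CO) = 299.35 mol.
In step 2 the CO:CO2 ratio is 3:3, so n(CO2) = 299.35 mol.
Mass of CO2 = 299.35 × 44.01 = 13174 g = 13.17 kg.

13.17 kg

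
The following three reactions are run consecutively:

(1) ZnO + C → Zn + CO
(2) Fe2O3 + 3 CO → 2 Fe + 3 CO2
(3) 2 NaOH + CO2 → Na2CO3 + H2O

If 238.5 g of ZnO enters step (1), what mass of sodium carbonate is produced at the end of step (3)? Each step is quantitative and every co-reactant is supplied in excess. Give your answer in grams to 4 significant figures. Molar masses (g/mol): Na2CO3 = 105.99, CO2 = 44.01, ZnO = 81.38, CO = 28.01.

310.6 g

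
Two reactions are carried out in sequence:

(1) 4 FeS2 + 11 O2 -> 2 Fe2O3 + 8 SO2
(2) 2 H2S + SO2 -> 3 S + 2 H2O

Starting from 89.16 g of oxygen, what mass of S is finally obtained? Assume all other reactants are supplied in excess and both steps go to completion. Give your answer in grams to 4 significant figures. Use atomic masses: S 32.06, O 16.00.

194.9 g

M(O2) = 2(16.00) = 32.00 g/mol.
M(S) = 32.06 g/mol.
n(O2) = 89.160 / 32.00 = 2.7862 mol.
Step 1 gives a 11:8 ratio of O2 to SO2, so n(SO2) = 2.0264 mol.
In step 2 the SO2:S ratio is 1:3, so n(S) = 6.0791 mol.
Mass of S = 6.0791 × 32.06 = 194.90 g.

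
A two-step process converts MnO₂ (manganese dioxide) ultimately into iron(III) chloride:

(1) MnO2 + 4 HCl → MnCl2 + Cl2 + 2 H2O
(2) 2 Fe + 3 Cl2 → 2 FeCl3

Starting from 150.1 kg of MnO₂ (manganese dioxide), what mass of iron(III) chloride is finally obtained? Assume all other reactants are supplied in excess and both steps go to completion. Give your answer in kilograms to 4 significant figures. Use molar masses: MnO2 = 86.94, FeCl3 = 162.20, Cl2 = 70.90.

186.7 kg

150.1 kg = 150100 g.
n(MnO2) = 150100 / 86.94 = 1726.5 mol.
Step 1 gives a 1:1 ratio of MnO2 to Cl2, so n(Cl2) = 1726.5 mol.
In step 2 the Cl2:FeCl3 ratio is 3:2, so n(FeCl3) = 1151.0 mol.
Mass of FeCl3 = 1151.0 × 162.20 = 186690 g = 186.7 kg.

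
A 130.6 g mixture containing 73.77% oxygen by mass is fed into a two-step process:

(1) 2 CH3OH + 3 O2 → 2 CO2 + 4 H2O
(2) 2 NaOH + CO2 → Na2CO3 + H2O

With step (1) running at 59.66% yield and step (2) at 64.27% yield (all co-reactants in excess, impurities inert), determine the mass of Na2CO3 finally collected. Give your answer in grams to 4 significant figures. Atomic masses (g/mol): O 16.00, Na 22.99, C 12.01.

Pure O2 = 130.6 × 0.7377 = 96.344 g.
M(O2) = 2(16.00) = 32.00 g/mol.
M(Na2CO3) = 2(22.99) + 12.01 + 3(16.00) = 105.99 g/mol.
n(O2) = 96.344 / 32.00 = 3.0107 mol.
Step 1 (O2:CO2 = 3:2): theoretical n(CO2) = 2.0072 mol; at 59.66% yield, n(CO2) = 1.1975 mol.
Step 2 (CO2:Na2CO3 = 1:1): theoretical n(Na2CO3) = 1.1975 mol, so theoretical mass = 1.1975 × 105.99 = 126.92 g.
At 64.27% yield, actual mass of Na2CO3 = 126.92 × 0.6427 = 81.571 g.

81.57 g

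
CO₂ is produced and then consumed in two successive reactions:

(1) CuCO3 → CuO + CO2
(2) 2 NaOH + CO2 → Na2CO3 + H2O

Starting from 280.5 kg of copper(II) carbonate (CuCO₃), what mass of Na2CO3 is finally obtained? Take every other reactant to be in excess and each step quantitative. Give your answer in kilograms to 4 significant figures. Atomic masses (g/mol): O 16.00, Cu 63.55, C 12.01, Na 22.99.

M(CuCO3) = 63.55 + 12.01 + 3(16.00) = 123.56 g/mol.
M(Na2CO3) = 2(22.99) + 12.01 + 3(16.00) = 105.99 g/mol.
280.5 kg = 280500 g.
n(CuCO3) = 280500 / 123.56 = 2270.2 mol.
Step 1 gives a 1:1 ratio of CuCO3 to CO2, so n(CO2) = 2270.2 mol.
In step 2 the CO2:Na2CO3 ratio is 1:1, so n(Na2CO3) = 2270.2 mol.
Mass of Na2CO3 = 2270.2 × 105.99 = 240610 g = 240.6 kg.

240.6 kg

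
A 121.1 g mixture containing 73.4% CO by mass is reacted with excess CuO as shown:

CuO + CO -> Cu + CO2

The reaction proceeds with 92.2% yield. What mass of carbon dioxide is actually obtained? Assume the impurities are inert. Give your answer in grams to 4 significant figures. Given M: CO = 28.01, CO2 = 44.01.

Pure CO available = 121.1 g × 0.734 = 88.887 g.
n(CO) = 88.887 g / 28.01 g/mol = 3.1734 mol.
From the equation the CO:CO2 mole ratio is 1:1, so n(CO2) = 3.1734 × 1/1 = 3.1734 mol.
Mass of CO2 = 3.1734 mol × 44.01 g/mol = 139.66 g.
Actual mass collected = 139.66 g × 0.922 = 128.77 g.

128.8 g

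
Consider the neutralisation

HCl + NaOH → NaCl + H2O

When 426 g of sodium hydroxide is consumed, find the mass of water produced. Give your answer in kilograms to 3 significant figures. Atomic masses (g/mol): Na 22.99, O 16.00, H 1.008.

0.192 kg

M(NaOH) = 22.99 + 16.00 + 1.008 = 39.998 g/mol.
M(H2O) = 2(1.008) + 16.00 = 18.016 g/mol.
n(NaOH) = 426.0 g / 39.998 g/mol = 10.65 mol.
From the equation the NaOH:H2O mole ratio is 1:1, so n(H2O) = 10.65 × 1/1 = 10.65 mol.
Mass of H2O = 10.65 mol × 18.016 g/mol = 191.9 g.
Converting to kg: 191.9 g = 0.192 kg.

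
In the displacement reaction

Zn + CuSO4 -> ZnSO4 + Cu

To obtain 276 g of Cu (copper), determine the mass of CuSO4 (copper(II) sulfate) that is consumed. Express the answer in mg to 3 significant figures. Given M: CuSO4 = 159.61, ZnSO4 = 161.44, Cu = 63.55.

n(Cu) = 276.0 g / 63.55 g/mol = 4.343 mol.
From the equation the Cu:CuSO4 mole ratio is 1:1, so n(CuSO4) = 4.343 × 1/1 = 4.343 mol.
Mass of CuSO4 = 4.343 mol × 159.61 g/mol = 693.2 g.
Converting to mg: 693.2 g = 693000 mg.

693000 mg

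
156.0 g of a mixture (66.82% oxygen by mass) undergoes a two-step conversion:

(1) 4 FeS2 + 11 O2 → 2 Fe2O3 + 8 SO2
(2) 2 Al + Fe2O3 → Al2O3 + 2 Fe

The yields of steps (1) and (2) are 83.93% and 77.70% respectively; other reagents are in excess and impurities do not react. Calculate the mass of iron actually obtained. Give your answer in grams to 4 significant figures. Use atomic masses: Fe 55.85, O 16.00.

43.14 g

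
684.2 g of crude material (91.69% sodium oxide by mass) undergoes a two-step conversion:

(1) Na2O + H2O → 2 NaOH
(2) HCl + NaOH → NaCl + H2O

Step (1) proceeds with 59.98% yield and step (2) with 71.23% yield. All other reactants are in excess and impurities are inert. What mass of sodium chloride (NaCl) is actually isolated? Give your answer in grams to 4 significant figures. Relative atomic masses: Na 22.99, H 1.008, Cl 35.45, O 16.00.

505.4 g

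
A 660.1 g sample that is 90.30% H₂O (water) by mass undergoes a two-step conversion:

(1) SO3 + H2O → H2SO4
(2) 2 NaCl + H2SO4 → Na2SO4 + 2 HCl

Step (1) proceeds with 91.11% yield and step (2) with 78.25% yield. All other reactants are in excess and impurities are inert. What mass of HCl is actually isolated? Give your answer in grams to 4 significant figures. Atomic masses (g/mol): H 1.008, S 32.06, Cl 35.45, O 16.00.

Pure H2O = 660.1 × 0.9030 = 596.07 g.
M(H2O) = 2(1.008) + 16.00 = 18.016 g/mol.
M(HCl) = 1.008 + 35.45 = 36.458 g/mol.
n(H2O) = 596.07 / 18.016 = 33.086 mol.
Step 1 (H2O:H2SO4 = 1:1): theoretical n(H2SO4) = 33.086 mol; at 91.11% yield, n(H2SO4) = 30.144 mol.
Step 2 (H2SO4:HCl = 1:2): theoretical n(HCl) = 60.289 mol, so theoretical mass = 60.289 × 36.458 = 2198.0 g.
At 78.25% yield, actual mass of HCl = 2198.0 × 0.7825 = 1719.9 g.

1720 g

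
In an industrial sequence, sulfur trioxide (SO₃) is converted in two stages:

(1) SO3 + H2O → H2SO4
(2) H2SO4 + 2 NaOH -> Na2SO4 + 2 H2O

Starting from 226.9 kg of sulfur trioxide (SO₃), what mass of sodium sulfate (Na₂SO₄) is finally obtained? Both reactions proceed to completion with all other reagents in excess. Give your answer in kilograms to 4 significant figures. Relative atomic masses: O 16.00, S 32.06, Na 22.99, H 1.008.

402.6 kg

M(SO3) = 32.06 + 3(16.00) = 80.06 g/mol.
M(Na2SO4) = 2(22.99) + 32.06 + 4(16.00) = 142.04 g/mol.
226.9 kg = 226900 g.
n(SO3) = 226900 / 80.06 = 2834.1 mol.
Step 1 gives a 1:1 ratio of SO3 to H2SO4, so n(H2SO4) = 2834.1 mol.
In step 2 the H2SO4:Na2SO4 ratio is 1:1, so n(Na2SO4) = 2834.1 mol.
Mass of Na2SO4 = 2834.1 × 142.04 = 402560 g = 402.6 kg.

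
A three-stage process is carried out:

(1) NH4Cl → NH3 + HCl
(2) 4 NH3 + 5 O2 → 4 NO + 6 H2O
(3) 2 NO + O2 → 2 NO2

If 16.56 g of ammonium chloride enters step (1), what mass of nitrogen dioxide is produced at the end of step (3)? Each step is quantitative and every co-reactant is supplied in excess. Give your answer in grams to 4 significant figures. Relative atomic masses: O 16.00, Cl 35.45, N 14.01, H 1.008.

14.24 g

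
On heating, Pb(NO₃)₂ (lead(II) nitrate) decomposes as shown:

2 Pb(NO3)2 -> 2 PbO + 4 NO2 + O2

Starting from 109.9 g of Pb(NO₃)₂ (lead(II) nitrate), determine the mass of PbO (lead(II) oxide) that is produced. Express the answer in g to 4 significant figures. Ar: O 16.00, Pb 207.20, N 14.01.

74.06 g

M(Pb(NO3)2) = 207.20 + 2(14.01) + 6(16.00) = 331.22 g/mol.
M(PbO) = 207.20 + 16.00 = 223.20 g/mol.
n(Pb(NO3)2) = 109.90 g / 331.22 g/mol = 0.33180 mol.
From the equation the Pb(NO3)2:PbO mole ratio is 2:2, so n(PbO) = 0.33180 × 2/2 = 0.33180 mol.
Mass of PbO = 0.33180 mol × 223.20 g/mol = 74.059 g.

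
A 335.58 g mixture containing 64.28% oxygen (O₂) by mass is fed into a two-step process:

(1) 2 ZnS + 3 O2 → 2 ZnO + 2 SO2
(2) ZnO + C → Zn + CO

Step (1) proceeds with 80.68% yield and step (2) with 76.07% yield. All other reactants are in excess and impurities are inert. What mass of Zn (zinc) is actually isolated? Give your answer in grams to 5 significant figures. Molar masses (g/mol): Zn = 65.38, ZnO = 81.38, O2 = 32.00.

180.32 g

Pure O2 = 335.58 × 0.6428 = 215.711 g.
n(O2) = 215.711 / 32.00 = 6.74096 mol.
Step 1 (O2:ZnO = 3:2): theoretical n(ZnO) = 4.49398 mol; at 80.68% yield, n(ZnO) = 3.62574 mol.
Step 2 (ZnO:Zn = 1:1): theoretical n(Zn) = 3.62574 mol, so theoretical mass = 3.62574 × 65.38 = 237.051 g.
At 76.07% yield, actual mass of Zn = 237.051 × 0.7607 = 180.325 g.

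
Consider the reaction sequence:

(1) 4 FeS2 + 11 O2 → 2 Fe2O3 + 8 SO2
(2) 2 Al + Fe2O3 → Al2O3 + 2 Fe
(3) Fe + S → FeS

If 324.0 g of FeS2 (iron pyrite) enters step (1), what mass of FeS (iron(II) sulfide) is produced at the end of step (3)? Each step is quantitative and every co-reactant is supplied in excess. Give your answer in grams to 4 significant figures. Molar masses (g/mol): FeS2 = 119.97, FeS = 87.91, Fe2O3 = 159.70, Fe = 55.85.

237.4 g

n(FeS2) = 324.0 / 119.97 = 2.7007 mol.
Reaction (1): FeS2→Fe2O3 ratio 4:2 ⇒ n(Fe2O3) = 1.3503 mol.
Reaction (2): Fe2O3→Fe ratio 1:2 ⇒ n(Fe) = 2.7007 mol.
Reaction (3): Fe→FeS ratio 1:1 ⇒ n(FeS) = 2.7007 mol.
Mass of FeS = 2.7007 × 87.91 = 237.42 g.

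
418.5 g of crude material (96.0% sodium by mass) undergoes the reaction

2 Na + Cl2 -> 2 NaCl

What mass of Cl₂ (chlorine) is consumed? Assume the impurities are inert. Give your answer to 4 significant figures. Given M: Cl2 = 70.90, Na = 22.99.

619.5 g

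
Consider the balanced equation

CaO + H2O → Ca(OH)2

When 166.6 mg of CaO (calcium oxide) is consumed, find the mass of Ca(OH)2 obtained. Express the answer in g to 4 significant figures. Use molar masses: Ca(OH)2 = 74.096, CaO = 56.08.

0.2201 g

Convert: 166.6 mg = 0.16660 g.
n(CaO) = 0.16660 g / 56.08 g/mol = 0.0029708 mol.
From the equation the CaO:Ca(OH)2 mole ratio is 1:1, so n(Ca(OH)2) = 0.0029708 × 1/1 = 0.0029708 mol.
Mass of Ca(OH)2 = 0.0029708 mol × 74.096 g/mol = 0.22012 g.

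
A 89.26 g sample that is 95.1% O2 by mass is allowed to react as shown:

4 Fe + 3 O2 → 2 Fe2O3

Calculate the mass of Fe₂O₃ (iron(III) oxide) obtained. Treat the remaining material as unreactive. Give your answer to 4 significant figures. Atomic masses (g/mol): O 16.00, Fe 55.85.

Mass of pure O2 = 89.26 g × 0.951 = 84.886 g.
M(O2) = 2(16.00) = 32.00 g/mol.
M(Fe2O3) = 2(55.85) + 3(16.00) = 159.70 g/mol.
n(O2) = 84.886 g / 32.00 g/mol = 2.6527 mol.
From the equation the O2:Fe2O3 mole ratio is 3:2, so n(Fe2O3) = 2.6527 × 2/3 = 1.7685 mol.
Mass of Fe2O3 = 1.7685 mol × 159.70 g/mol = 282.42 g.

282.4 g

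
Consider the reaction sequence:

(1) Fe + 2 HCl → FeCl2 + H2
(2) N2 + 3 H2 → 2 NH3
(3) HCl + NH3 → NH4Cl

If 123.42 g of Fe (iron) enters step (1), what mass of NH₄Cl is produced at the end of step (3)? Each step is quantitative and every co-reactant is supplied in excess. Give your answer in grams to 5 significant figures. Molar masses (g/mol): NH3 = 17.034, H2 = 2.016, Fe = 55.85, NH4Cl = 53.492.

n(Fe) = 123.42 / 55.85 = 2.20985 mol.
Reaction (1): Fe→H2 ratio 1:1 ⇒ n(H2) = 2.20985 mol.
Reaction (2): H2→NH3 ratio 3:2 ⇒ n(NH3) = 1.47323 mol.
Reaction (3): NH3→NH4Cl ratio 1:1 ⇒ n(NH4Cl) = 1.47323 mol.
Mass of NH4Cl = 1.47323 × 53.492 = 78.8061 g.

78.806 g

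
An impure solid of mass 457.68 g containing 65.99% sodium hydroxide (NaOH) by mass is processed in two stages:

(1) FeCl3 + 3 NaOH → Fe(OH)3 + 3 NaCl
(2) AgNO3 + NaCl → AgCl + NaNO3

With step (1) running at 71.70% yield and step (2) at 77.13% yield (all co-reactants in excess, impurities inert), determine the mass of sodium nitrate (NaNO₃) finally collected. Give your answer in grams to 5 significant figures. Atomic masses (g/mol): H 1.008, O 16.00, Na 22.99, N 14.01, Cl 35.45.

Pure NaOH = 457.68 × 0.6599 = 302.023 g.
M(NaOH) = 22.99 + 16.00 + 1.008 = 39.998 g/mol.
M(NaNO3) = 22.99 + 14.01 + 3(16.00) = 85.00 g/mol.
n(NaOH) = 302.023 / 39.998 = 7.55095 mol.
Step 1 (NaOH:NaCl = 3:3): theoretical n(NaCl) = 7.55095 mol; at 71.70% yield, n(NaCl) = 5.41403 mol.
Step 2 (NaCl:NaNO3 = 1:1): theoretical n(NaNO3) = 5.41403 mol, so theoretical mass = 5.41403 × 85.00 = 460.193 g.
At 77.13% yield, actual mass of NaNO3 = 460.193 × 0.7713 = 354.947 g.

354.95 g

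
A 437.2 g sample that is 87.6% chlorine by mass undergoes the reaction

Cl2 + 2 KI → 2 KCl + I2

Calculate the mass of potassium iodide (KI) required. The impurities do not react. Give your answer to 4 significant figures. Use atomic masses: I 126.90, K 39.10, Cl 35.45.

1793 g

Mass of pure Cl2 = 437.2 g × 0.876 = 382.99 g.
M(Cl2) = 2(35.45) = 70.90 g/mol.
M(KI) = 39.10 + 126.90 = 166.00 g/mol.
n(Cl2) = 382.99 g / 70.90 g/mol = 5.4018 mol.
From the equation the Cl2:KI mole ratio is 1:2, so n(KI) = 5.4018 × 2/1 = 10.804 mol.
Mass of KI = 10.804 mol × 166.00 g/mol = 1793.4 g.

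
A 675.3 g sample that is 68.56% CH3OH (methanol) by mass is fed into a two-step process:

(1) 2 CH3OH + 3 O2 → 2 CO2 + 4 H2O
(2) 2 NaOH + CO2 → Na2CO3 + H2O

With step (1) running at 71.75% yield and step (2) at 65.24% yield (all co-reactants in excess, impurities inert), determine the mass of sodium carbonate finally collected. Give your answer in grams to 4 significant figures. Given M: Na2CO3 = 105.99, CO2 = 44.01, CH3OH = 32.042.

716.9 g

Pure CH3OH = 675.3 × 0.6856 = 462.99 g.
n(CH3OH) = 462.99 / 32.042 = 14.449 mol.
Step 1 (CH3OH:CO2 = 2:2): theoretical n(CO2) = 14.449 mol; at 71.75% yield, n(CO2) = 10.367 mol.
Step 2 (CO2:Na2CO3 = 1:1): theoretical n(Na2CO3) = 10.367 mol, so theoretical mass = 10.367 × 105.99 = 1098.8 g.
At 65.24% yield, actual mass of Na2CO3 = 1098.8 × 0.6524 = 716.88 g.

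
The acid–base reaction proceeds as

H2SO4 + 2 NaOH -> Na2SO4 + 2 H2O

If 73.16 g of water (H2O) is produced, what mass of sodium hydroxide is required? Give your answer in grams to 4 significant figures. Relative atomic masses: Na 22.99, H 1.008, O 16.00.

M(H2O) = 2(1.008) + 16.00 = 18.016 g/mol.
M(NaOH) = 22.99 + 16.00 + 1.008 = 39.998 g/mol.
n(H2O) = 73.160 g / 18.016 g/mol = 4.0608 mol.
From the equation the H2O:NaOH mole ratio is 2:2, so n(NaOH) = 4.0608 × 2/2 = 4.0608 mol.
Mass of NaOH = 4.0608 mol × 39.998 g/mol = 162.43 g.

162.4 g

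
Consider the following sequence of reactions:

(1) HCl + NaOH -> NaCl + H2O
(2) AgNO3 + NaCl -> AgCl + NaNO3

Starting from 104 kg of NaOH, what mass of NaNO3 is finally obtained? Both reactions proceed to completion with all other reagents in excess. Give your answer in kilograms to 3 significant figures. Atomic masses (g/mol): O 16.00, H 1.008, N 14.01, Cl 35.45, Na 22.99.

M(NaOH) = 22.99 + 16.00 + 1.008 = 39.998 g/mol.
M(NaNO3) = 22.99 + 14.01 + 3(16.00) = 85.00 g/mol.
104 kg = 104000 g.
n(NaOH) = 104000 / 39.998 = 2600 mol.
Step 1 gives a 1:1 ratio of NaOH to NaCl, so n(NaCl) = 2600 mol.
In step 2 the NaCl:NaNO3 ratio is 1:1, so n(NaNO3) = 2600 mol.
Mass of NaNO3 = 2600 × 85.00 = 221000 g = 221 kg.

221 kg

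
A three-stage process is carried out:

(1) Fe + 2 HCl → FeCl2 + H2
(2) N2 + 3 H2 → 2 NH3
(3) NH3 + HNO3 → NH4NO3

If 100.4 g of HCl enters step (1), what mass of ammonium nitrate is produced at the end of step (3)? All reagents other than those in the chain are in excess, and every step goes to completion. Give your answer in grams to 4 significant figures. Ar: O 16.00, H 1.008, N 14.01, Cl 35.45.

73.48 g

M(HCl) = 1.008 + 35.45 = 36.458 g/mol.
M(NH4NO3) = 2(14.01) + 4(1.008) + 3(16.00) = 80.052 g/mol.
n(HCl) = 100.4 / 36.458 = 2.7539 mol.
Reaction (1): HCl→H2 ratio 2:1 ⇒ n(H2) = 1.3769 mol.
Reaction (2): H2→NH3 ratio 3:2 ⇒ n(NH3) = 0.91795 mol.
Reaction (3): NH3→NH4NO3 ratio 1:1 ⇒ n(NH4NO3) = 0.91795 mol.
Mass of NH4NO3 = 0.91795 × 80.052 = 73.484 g.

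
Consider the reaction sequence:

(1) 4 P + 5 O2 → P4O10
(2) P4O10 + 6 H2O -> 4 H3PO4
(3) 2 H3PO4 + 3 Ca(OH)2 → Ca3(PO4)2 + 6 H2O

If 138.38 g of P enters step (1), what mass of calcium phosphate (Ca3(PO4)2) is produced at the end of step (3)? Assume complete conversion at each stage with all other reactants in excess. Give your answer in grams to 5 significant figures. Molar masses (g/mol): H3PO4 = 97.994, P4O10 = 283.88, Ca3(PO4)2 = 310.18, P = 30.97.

n(P) = 138.38 / 30.97 = 4.46820 mol.
Reaction (1): P→P4O10 ratio 4:1 ⇒ n(P4O10) = 1.11705 mol.
Reaction (2): P4O10→H3PO4 ratio 1:4 ⇒ n(H3PO4) = 4.46820 mol.
Reaction (3): H3PO4→Ca3(PO4)2 ratio 2:1 ⇒ n(Ca3(PO4)2) = 2.23410 mol.
Mass of Ca3(PO4)2 = 2.23410 × 310.18 = 692.972 g.

692.97 g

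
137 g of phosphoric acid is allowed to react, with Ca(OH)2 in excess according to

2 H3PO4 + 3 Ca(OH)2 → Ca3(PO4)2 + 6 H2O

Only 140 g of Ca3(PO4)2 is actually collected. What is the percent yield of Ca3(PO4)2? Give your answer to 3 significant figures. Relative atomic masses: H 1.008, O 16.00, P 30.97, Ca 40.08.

64.6 %

M(H3PO4) = 3(1.008) + 30.97 + 4(16.00) = 97.994 g/mol.
M(Ca3(PO4)2) = 3(40.08) + 2(30.97) + 8(16.00) = 310.18 g/mol.
n(H3PO4) = 137.0 g / 97.994 g/mol = 1.398 mol.
From the equation the H3PO4:Ca3(PO4)2 mole ratio is 2:1, so n(Ca3(PO4)2) = 1.398 × 1/2 = 0.6990 mol.
Mass of Ca3(PO4)2 = 0.6990 mol × 310.18 g/mol = 216.8 g.
This is the theoretical yield. Percent yield = 140 g / 216.8 g × 100% = 64.57%.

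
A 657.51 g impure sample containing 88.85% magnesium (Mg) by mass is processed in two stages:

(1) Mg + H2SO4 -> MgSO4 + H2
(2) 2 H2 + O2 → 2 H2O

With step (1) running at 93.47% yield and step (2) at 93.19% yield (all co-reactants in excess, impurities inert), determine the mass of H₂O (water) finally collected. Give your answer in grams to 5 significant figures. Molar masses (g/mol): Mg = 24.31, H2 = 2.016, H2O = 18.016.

Pure Mg = 657.51 × 0.8885 = 584.198 g.
n(Mg) = 584.198 / 24.31 = 24.0312 mol.
Step 1 (Mg:H2 = 1:1): theoretical n(H2) = 24.0312 mol; at 93.47% yield, n(H2) = 22.4619 mol.
Step 2 (H2:H2O = 2:2): theoretical n(H2O) = 22.4619 mol, so theoretical mass = 22.4619 × 18.016 = 404.674 g.
At 93.19% yield, actual mass of H2O = 404.674 × 0.9319 = 377.116 g.

377.12 g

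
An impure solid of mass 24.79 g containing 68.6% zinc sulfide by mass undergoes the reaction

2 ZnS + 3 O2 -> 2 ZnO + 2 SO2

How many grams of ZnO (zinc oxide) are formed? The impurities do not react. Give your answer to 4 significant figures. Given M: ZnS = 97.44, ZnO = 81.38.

Mass of pure ZnS = 24.79 g × 0.686 = 17.006 g.
n(ZnS) = 17.006 g / 97.44 g/mol = 0.17453 mol.
From the equation the ZnS:ZnO mole ratio is 2:2, so n(ZnO) = 0.17453 × 2/2 = 0.17453 mol.
Mass of ZnO = 0.17453 mol × 81.38 g/mol = 14.203 g.

14.20 g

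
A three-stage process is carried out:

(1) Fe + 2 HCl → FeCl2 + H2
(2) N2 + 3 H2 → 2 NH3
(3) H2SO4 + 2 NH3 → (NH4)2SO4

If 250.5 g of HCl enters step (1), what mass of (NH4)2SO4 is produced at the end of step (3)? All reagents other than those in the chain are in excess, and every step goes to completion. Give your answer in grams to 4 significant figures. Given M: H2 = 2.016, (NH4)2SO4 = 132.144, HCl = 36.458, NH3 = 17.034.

151.3 g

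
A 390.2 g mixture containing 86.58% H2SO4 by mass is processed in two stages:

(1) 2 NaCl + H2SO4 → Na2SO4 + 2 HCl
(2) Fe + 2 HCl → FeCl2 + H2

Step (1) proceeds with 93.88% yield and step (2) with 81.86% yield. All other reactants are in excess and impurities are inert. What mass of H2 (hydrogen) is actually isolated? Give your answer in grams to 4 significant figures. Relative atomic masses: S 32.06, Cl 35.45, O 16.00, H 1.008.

Pure H2SO4 = 390.2 × 0.8658 = 337.84 g.
M(H2SO4) = 2(1.008) + 32.06 + 4(16.00) = 98.076 g/mol.
M(H2) = 2(1.008) = 2.016 g/mol.
n(H2SO4) = 337.84 / 98.076 = 3.4446 mol.
Step 1 (H2SO4:HCl = 1:2): theoretical n(HCl) = 6.8893 mol; at 93.88% yield, n(HCl) = 6.4676 mol.
Step 2 (HCl:H2 = 2:1): theoretical n(H2) = 3.2338 mol, so theoretical mass = 3.2338 × 2.016 = 6.5194 g.
At 81.86% yield, actual mass of H2 = 6.5194 × 0.8186 = 5.3368 g.

5.337 g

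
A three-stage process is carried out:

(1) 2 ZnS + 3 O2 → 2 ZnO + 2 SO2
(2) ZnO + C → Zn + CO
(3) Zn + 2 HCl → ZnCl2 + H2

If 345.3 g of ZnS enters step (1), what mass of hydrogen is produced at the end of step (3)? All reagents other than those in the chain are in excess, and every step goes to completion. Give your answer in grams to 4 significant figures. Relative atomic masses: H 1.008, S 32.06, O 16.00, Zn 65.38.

7.144 g

M(ZnS) = 65.38 + 32.06 = 97.44 g/mol.
M(H2) = 2(1.008) = 2.016 g/mol.
n(ZnS) = 345.3 / 97.44 = 3.5437 mol.
Reaction (1): ZnS→ZnO ratio 2:2 ⇒ n(ZnO) = 3.5437 mol.
Reaction (2): ZnO→Zn ratio 1:1 ⇒ n(Zn) = 3.5437 mol.
Reaction (3): Zn→H2 ratio 1:1 ⇒ n(H2) = 3.5437 mol.
Mass of H2 = 3.5437 × 2.016 = 7.1441 g.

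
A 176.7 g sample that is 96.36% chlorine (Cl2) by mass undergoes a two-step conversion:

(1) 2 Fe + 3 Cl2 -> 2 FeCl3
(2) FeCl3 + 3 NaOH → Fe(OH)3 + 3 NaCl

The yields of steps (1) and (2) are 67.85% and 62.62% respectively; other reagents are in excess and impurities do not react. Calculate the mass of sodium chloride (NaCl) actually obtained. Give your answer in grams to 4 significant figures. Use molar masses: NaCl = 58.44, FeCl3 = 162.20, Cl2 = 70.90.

119.3 g

Pure Cl2 = 176.7 × 0.9636 = 170.27 g.
n(Cl2) = 170.27 / 70.90 = 2.4015 mol.
Step 1 (Cl2:FeCl3 = 3:2): theoretical n(FeCl3) = 1.6010 mol; at 67.85% yield, n(FeCl3) = 1.0863 mol.
Step 2 (FeCl3:NaCl = 1:3): theoretical n(NaCl) = 3.2589 mol, so theoretical mass = 3.2589 × 58.44 = 190.45 g.
At 62.62% yield, actual mass of NaCl = 190.45 × 0.6262 = 119.26 g.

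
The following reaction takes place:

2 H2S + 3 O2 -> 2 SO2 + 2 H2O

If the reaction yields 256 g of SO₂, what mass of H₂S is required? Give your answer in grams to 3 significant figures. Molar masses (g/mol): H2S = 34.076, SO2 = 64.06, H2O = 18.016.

136 g

n(SO2) = 256.0 g / 64.06 g/mol = 3.996 mol.
From the equation the SO2:H2S mole ratio is 2:2, so n(H2S) = 3.996 × 2/2 = 3.996 mol.
Mass of H2S = 3.996 mol × 34.076 g/mol = 136.2 g.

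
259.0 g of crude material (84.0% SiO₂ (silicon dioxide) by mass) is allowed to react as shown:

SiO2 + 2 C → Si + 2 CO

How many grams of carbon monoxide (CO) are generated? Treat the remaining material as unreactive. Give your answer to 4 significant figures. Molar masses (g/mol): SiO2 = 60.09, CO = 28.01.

Mass of pure SiO2 = 259.0 g × 0.840 = 217.56 g.
n(SiO2) = 217.56 g / 60.09 g/mol = 3.6206 mol.
From the equation the SiO2:CO mole ratio is 1:2, so n(CO) = 3.6206 × 2/1 = 7.2411 mol.
Mass of CO = 7.2411 mol × 28.01 g/mol = 202.82 g.

202.8 g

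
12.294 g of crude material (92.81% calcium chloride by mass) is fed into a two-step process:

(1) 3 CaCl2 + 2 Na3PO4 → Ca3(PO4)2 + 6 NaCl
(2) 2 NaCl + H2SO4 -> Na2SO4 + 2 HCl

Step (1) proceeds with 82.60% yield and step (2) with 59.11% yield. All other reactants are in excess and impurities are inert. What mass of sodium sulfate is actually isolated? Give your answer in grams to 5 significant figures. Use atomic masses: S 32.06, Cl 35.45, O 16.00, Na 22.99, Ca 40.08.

7.1301 g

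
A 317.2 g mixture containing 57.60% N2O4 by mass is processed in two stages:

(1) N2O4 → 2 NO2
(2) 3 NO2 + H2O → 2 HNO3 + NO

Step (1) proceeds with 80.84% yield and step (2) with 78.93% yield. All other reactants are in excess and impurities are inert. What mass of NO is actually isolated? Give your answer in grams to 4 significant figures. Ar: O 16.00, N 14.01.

25.35 g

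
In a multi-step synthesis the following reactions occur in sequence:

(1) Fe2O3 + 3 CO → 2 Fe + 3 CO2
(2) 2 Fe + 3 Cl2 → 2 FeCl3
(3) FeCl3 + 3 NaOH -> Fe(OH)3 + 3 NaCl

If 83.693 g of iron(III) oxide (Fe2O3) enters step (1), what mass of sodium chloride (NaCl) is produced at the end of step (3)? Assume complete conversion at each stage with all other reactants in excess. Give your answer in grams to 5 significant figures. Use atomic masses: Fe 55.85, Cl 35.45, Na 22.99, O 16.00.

M(Fe2O3) = 2(55.85) + 3(16.00) = 159.70 g/mol.
M(NaCl) = 22.99 + 35.45 = 58.44 g/mol.
n(Fe2O3) = 83.693 / 159.70 = 0.524064 mol.
Reaction (1): Fe2O3→Fe ratio 1:2 ⇒ n(Fe) = 1.04813 mol.
Reaction (2): Fe→FeCl3 ratio 2:2 ⇒ n(FeCl3) = 1.04813 mol.
Reaction (3): FeCl3→NaCl ratio 1:3 ⇒ n(NaCl) = 3.14438 mol.
Mass of NaCl = 3.14438 × 58.44 = 183.758 g.

183.76 g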